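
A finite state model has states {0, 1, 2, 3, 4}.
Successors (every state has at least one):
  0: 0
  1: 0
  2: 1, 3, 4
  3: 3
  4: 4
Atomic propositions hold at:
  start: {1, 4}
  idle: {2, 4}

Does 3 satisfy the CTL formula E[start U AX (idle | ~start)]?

Yes

Sat(~start) = {0, 2, 3}
Sat(idle | ~start) = {0, 2, 3, 4}
Sat(AX (idle | ~start)) = {s : every successor in {0, 2, 3, 4}} = {0, 1, 3, 4}
E[start U AX (idle | ~start)]: least fixpoint, start Z0 = Sat(AX (idle | ~start)) = {0, 1, 3, 4}, add states in Sat(start) with some successor in Z. Already a fixed point.
Sat(E[start U AX (idle | ~start)]) = {0, 1, 3, 4}
3 ∈ Sat(E[start U AX (idle | ~start)]) = {0, 1, 3, 4}, so the formula holds at 3.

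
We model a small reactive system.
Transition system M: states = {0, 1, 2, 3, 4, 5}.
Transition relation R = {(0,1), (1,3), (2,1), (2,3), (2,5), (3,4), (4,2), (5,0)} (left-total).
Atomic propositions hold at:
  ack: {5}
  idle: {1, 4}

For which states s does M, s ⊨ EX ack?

Sat(EX ack) = {s : some successor in {5}} = {2}

{2}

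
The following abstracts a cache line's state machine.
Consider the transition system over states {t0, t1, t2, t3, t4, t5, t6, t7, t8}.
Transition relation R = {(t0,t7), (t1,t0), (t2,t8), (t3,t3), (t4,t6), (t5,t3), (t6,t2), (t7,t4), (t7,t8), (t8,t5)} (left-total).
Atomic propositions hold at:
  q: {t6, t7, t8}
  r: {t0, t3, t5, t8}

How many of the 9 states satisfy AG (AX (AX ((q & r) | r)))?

Sat(q & r) = {t8}
Sat((q & r) | r) = {t0, t3, t5, t8}
Sat(AX ((q & r) | r)) = {s : every successor in {t0, t3, t5, t8}} = {t1, t2, t3, t5, t8}
Sat(AX (AX ((q & r) | r))) = {s : every successor in {t1, t2, t3, t5, t8}} = {t2, t3, t5, t6, t8}
AG (AX (AX ((q & r) | r))): greatest fixpoint, start Z0 = {t2, t3, t5, t6, t8}, keep only states in Sat with every successor in Z. Already a fixed point.
Sat(AG (AX (AX ((q & r) | r)))) = {t2, t3, t5, t6, t8}
|Sat(AG (AX (AX ((q & r) | r))))| = |{t2, t3, t5, t6, t8}| = 5.

5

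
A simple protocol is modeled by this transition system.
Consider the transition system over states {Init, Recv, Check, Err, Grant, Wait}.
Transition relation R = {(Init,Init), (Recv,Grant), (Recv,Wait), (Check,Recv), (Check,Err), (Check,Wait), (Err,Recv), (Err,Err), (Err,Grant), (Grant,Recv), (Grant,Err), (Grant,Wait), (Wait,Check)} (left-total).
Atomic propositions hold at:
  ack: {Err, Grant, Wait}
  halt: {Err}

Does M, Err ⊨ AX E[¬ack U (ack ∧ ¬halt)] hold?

No

Sat(¬ack) = {Init, Recv, Check}
Sat(¬halt) = {Init, Recv, Check, Grant, Wait}
Sat(ack ∧ ¬halt) = {Grant, Wait}
E[¬ack U (ack ∧ ¬halt)]: least fixpoint, start Z0 = Sat((ack ∧ ¬halt)) = {Grant, Wait}, add states in Sat(¬ack) with some successor in Z. Z1 = {Recv, Check, Grant, Wait}; fixed.
Sat(E[¬ack U (ack ∧ ¬halt)]) = {Recv, Check, Grant, Wait}
Sat(AX E[¬ack U (ack ∧ ¬halt)]) = {s : every successor in {Recv, Check, Grant, Wait}} = {Recv, Wait}
Err ∉ Sat(AX E[¬ack U (ack ∧ ¬halt)]) = {Recv, Wait}, so the formula does not hold at Err.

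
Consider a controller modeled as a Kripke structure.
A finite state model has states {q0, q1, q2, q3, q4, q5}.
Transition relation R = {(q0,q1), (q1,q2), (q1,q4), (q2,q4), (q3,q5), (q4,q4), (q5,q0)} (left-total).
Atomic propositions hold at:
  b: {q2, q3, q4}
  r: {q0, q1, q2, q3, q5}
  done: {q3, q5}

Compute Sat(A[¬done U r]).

Sat(¬done) = {q0, q1, q2, q4}
A[¬done U r]: least fixpoint, start Z0 = Sat(r) = {q0, q1, q2, q3, q5}, add states in Sat(¬done) with every successor in Z. Already a fixed point.
Sat(A[¬done U r]) = {q0, q1, q2, q3, q5}

{q0, q1, q2, q3, q5}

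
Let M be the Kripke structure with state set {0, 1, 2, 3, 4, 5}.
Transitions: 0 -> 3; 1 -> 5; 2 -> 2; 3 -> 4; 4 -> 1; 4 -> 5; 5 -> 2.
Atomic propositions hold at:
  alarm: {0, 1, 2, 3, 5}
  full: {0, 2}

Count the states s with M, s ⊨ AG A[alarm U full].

3

A[alarm U full]: least fixpoint, start Z0 = Sat(full) = {0, 2}, add states in Sat(alarm) with every successor in Z. Z1 = {0, 2, 5}; Z2 = {0, 1, 2, 5}; fixed.
Sat(A[alarm U full]) = {0, 1, 2, 5}
AG A[alarm U full]: greatest fixpoint, start Z0 = {0, 1, 2, 5}, keep only states in Sat with every successor in Z. Z1 = {1, 2, 5}; fixed.
Sat(AG A[alarm U full]) = {1, 2, 5}
|Sat(AG A[alarm U full])| = |{1, 2, 5}| = 3.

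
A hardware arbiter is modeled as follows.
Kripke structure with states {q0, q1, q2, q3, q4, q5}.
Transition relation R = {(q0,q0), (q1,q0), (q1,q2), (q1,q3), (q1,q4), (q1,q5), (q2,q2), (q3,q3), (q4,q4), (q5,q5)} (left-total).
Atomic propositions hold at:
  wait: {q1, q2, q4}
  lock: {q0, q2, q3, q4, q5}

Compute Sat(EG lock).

EG lock: greatest fixpoint, start Z0 = {q0, q2, q3, q4, q5}, keep only states in Sat with some successor in Z. Already a fixed point.
Sat(EG lock) = {q0, q2, q3, q4, q5}

{q0, q2, q3, q4, q5}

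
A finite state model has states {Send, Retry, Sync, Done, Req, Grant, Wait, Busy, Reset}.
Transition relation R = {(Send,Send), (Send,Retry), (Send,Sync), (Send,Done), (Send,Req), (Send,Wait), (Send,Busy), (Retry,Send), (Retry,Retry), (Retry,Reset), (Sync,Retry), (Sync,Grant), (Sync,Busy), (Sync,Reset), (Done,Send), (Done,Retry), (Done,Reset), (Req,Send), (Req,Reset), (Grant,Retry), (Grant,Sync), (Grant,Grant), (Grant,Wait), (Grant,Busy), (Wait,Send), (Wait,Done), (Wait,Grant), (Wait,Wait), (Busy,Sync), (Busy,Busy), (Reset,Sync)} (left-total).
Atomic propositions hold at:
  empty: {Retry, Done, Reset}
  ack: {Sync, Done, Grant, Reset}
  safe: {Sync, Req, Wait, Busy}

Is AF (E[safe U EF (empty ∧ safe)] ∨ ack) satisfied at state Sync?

Sat(empty ∧ safe) = ∅
EF (empty ∧ safe): least fixpoint, start Z0 = ∅, add states with some successor in Z. Already a fixed point.
Sat(EF (empty ∧ safe)) = ∅
E[safe U EF (empty ∧ safe)]: least fixpoint, start Z0 = Sat(EF (empty ∧ safe)) = ∅, add states in Sat(safe) with some successor in Z. Already a fixed point.
Sat(E[safe U EF (empty ∧ safe)]) = ∅
Sat(E[safe U EF (empty ∧ safe)] ∨ ack) = {Sync, Done, Grant, Reset}
AF (E[safe U EF (empty ∧ safe)] ∨ ack): least fixpoint, start Z0 = {Sync, Done, Grant, Reset}, add states with every successor in Z. Already a fixed point.
Sat(AF (E[safe U EF (empty ∧ safe)] ∨ ack)) = {Sync, Done, Grant, Reset}
Sync ∈ Sat(AF (E[safe U EF (empty ∧ safe)] ∨ ack)) = {Sync, Done, Grant, Reset}, so the formula holds at Sync.

Yes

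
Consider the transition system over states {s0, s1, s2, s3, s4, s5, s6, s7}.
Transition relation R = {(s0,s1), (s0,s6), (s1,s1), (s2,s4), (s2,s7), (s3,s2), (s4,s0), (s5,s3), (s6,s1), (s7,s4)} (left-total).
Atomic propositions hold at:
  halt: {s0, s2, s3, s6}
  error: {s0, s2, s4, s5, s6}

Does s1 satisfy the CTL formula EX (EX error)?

Sat(EX error) = {s : some successor in {s0, s2, s4, s5, s6}} = {s0, s2, s3, s4, s7}
Sat(EX (EX error)) = {s : some successor in {s0, s2, s3, s4, s7}} = {s2, s3, s4, s5, s7}
s1 ∉ Sat(EX (EX error)) = {s2, s3, s4, s5, s7}, so the formula does not hold at s1.

No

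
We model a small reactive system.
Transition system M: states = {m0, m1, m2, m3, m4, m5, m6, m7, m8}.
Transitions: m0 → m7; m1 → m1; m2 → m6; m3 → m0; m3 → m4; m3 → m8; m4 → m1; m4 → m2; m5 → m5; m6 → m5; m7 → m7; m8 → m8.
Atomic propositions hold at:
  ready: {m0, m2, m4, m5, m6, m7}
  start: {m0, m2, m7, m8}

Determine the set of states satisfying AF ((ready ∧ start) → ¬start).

Sat(ready ∧ start) = {m0, m2, m7}
Sat(¬start) = {m1, m3, m4, m5, m6}
Sat((ready ∧ start) → ¬start) = {m1, m3, m4, m5, m6, m8}
AF ((ready ∧ start) → ¬start): least fixpoint, start Z0 = {m1, m3, m4, m5, m6, m8}, add states with every successor in Z. Z1 = {m1, m2, m3, m4, m5, m6, m8}; fixed.
Sat(AF ((ready ∧ start) → ¬start)) = {m1, m2, m3, m4, m5, m6, m8}

{m1, m2, m3, m4, m5, m6, m8}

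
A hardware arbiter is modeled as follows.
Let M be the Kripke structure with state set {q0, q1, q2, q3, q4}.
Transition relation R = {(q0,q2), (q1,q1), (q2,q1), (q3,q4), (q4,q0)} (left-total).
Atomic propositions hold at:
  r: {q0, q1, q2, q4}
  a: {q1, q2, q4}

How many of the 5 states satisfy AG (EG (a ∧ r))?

2

Sat(a ∧ r) = {q1, q2, q4}
EG (a ∧ r): greatest fixpoint, start Z0 = {q1, q2, q4}, keep only states in Sat with some successor in Z. Z1 = {q1, q2}; fixed.
Sat(EG (a ∧ r)) = {q1, q2}
AG (EG (a ∧ r)): greatest fixpoint, start Z0 = {q1, q2}, keep only states in Sat with every successor in Z. Already a fixed point.
Sat(AG (EG (a ∧ r))) = {q1, q2}
|Sat(AG (EG (a ∧ r)))| = |{q1, q2}| = 2.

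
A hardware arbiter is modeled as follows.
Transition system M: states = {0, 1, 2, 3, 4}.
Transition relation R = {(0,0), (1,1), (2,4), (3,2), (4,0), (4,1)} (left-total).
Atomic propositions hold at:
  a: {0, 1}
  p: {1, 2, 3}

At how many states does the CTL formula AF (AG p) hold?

1

AG p: greatest fixpoint, start Z0 = {1, 2, 3}, keep only states in Sat with every successor in Z. Z1 = {1, 3}; Z2 = {1}; fixed.
Sat(AG p) = {1}
AF (AG p): least fixpoint, start Z0 = {1}, add states with every successor in Z. Already a fixed point.
Sat(AF (AG p)) = {1}
|Sat(AF (AG p))| = |{1}| = 1.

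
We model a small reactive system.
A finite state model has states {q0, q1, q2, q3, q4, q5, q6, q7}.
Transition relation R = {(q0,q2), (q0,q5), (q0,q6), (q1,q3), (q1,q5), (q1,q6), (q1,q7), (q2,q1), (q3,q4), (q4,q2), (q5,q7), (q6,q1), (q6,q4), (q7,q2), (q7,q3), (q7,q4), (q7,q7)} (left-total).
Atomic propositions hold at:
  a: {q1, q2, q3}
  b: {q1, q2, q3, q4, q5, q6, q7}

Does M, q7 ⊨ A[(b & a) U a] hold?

Sat(b & a) = {q1, q2, q3}
A[(b & a) U a]: least fixpoint, start Z0 = Sat(a) = {q1, q2, q3}, add states in Sat(b & a) with every successor in Z. Already a fixed point.
Sat(A[(b & a) U a]) = {q1, q2, q3}
q7 ∉ Sat(A[(b & a) U a]) = {q1, q2, q3}, so the formula does not hold at q7.

No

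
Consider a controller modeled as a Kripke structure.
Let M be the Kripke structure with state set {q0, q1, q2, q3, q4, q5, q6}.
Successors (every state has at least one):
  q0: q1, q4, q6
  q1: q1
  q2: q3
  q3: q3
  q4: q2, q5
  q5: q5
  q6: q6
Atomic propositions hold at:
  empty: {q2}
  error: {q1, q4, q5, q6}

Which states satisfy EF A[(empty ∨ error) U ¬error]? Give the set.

Sat(empty ∨ error) = {q1, q2, q4, q5, q6}
Sat(¬error) = {q0, q2, q3}
A[(empty ∨ error) U ¬error]: least fixpoint, start Z0 = Sat(¬error) = {q0, q2, q3}, add states in Sat(empty ∨ error) with every successor in Z. Already a fixed point.
Sat(A[(empty ∨ error) U ¬error]) = {q0, q2, q3}
EF A[(empty ∨ error) U ¬error]: least fixpoint, start Z0 = {q0, q2, q3}, add states with some successor in Z. Z1 = {q0, q2, q3, q4}; fixed.
Sat(EF A[(empty ∨ error) U ¬error]) = {q0, q2, q3, q4}

{q0, q2, q3, q4}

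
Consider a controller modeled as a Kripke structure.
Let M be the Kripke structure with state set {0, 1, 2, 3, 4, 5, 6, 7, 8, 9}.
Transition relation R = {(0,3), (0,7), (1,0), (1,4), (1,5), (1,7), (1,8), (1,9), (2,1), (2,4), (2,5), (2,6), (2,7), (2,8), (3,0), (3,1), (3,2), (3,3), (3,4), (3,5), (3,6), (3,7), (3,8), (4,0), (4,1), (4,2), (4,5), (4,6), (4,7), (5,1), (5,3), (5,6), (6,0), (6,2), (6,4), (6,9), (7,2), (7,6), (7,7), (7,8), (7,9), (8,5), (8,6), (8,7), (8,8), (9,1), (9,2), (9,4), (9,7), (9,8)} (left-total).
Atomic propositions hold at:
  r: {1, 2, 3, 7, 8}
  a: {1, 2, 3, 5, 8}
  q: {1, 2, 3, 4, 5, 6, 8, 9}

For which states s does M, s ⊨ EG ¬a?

Sat(¬a) = {0, 4, 6, 7, 9}
EG ¬a: greatest fixpoint, start Z0 = {0, 4, 6, 7, 9}, keep only states in Sat with some successor in Z. Already a fixed point.
Sat(EG ¬a) = {0, 4, 6, 7, 9}

{0, 4, 6, 7, 9}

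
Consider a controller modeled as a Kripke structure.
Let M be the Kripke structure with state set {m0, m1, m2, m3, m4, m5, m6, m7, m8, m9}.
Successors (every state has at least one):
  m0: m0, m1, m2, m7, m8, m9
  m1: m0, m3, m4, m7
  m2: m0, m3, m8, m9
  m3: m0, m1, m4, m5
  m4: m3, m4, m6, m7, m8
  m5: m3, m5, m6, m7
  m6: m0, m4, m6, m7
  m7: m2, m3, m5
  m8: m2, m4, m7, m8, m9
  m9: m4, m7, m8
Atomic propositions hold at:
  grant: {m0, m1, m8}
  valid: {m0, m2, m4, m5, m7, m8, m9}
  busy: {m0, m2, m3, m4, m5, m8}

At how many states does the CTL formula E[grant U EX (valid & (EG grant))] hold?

8

EG grant: greatest fixpoint, start Z0 = {m0, m1, m8}, keep only states in Sat with some successor in Z. Already a fixed point.
Sat(EG grant) = {m0, m1, m8}
Sat(valid & (EG grant)) = {m0, m8}
Sat(EX (valid & (EG grant))) = {s : some successor in {m0, m8}} = {m0, m1, m2, m3, m4, m6, m8, m9}
E[grant U EX (valid & (EG grant))]: least fixpoint, start Z0 = Sat(EX (valid & (EG grant))) = {m0, m1, m2, m3, m4, m6, m8, m9}, add states in Sat(grant) with some successor in Z. Already a fixed point.
Sat(E[grant U EX (valid & (EG grant))]) = {m0, m1, m2, m3, m4, m6, m8, m9}
|Sat(E[grant U EX (valid & (EG grant))])| = |{m0, m1, m2, m3, m4, m6, m8, m9}| = 8.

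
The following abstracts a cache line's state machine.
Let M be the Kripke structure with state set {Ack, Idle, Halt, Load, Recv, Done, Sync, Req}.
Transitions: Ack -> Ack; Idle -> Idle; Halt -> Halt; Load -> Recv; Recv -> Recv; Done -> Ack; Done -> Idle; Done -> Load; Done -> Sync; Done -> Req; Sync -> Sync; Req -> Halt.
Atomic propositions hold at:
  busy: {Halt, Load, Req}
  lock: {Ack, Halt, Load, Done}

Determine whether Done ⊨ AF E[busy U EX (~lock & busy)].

Yes

Sat(~lock) = {Idle, Recv, Sync, Req}
Sat(~lock & busy) = {Req}
Sat(EX (~lock & busy)) = {s : some successor in {Req}} = {Done}
E[busy U EX (~lock & busy)]: least fixpoint, start Z0 = Sat(EX (~lock & busy)) = {Done}, add states in Sat(busy) with some successor in Z. Already a fixed point.
Sat(E[busy U EX (~lock & busy)]) = {Done}
AF E[busy U EX (~lock & busy)]: least fixpoint, start Z0 = {Done}, add states with every successor in Z. Already a fixed point.
Sat(AF E[busy U EX (~lock & busy)]) = {Done}
Done ∈ Sat(AF E[busy U EX (~lock & busy)]) = {Done}, so the formula holds at Done.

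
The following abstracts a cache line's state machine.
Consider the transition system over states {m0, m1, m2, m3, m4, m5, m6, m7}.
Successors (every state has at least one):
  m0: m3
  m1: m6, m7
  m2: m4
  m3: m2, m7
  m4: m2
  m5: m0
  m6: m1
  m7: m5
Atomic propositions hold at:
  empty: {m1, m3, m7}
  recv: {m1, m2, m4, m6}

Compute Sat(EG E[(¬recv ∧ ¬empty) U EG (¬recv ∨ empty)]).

{m0, m1, m3, m5, m7}

Sat(¬recv) = {m0, m3, m5, m7}
Sat(¬empty) = {m0, m2, m4, m5, m6}
Sat(¬recv ∧ ¬empty) = {m0, m5}
Sat(¬recv ∨ empty) = {m0, m1, m3, m5, m7}
EG (¬recv ∨ empty): greatest fixpoint, start Z0 = {m0, m1, m3, m5, m7}, keep only states in Sat with some successor in Z. Already a fixed point.
Sat(EG (¬recv ∨ empty)) = {m0, m1, m3, m5, m7}
E[(¬recv ∧ ¬empty) U EG (¬recv ∨ empty)]: least fixpoint, start Z0 = Sat(EG (¬recv ∨ empty)) = {m0, m1, m3, m5, m7}, add states in Sat(¬recv ∧ ¬empty) with some successor in Z. Already a fixed point.
Sat(E[(¬recv ∧ ¬empty) U EG (¬recv ∨ empty)]) = {m0, m1, m3, m5, m7}
EG E[(¬recv ∧ ¬empty) U EG (¬recv ∨ empty)]: greatest fixpoint, start Z0 = {m0, m1, m3, m5, m7}, keep only states in Sat with some successor in Z. Already a fixed point.
Sat(EG E[(¬recv ∧ ¬empty) U EG (¬recv ∨ empty)]) = {m0, m1, m3, m5, m7}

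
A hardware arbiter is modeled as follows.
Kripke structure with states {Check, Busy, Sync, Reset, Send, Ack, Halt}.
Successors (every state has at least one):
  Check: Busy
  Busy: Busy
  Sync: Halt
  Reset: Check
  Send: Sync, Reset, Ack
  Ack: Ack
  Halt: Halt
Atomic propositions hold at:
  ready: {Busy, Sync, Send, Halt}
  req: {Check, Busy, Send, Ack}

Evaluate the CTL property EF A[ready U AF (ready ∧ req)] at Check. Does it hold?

Yes

Sat(ready ∧ req) = {Busy, Send}
AF (ready ∧ req): least fixpoint, start Z0 = {Busy, Send}, add states with every successor in Z. Z1 = {Check, Busy, Send}; Z2 = {Check, Busy, Reset, Send}; fixed.
Sat(AF (ready ∧ req)) = {Check, Busy, Reset, Send}
A[ready U AF (ready ∧ req)]: least fixpoint, start Z0 = Sat(AF (ready ∧ req)) = {Check, Busy, Reset, Send}, add states in Sat(ready) with every successor in Z. Already a fixed point.
Sat(A[ready U AF (ready ∧ req)]) = {Check, Busy, Reset, Send}
EF A[ready U AF (ready ∧ req)]: least fixpoint, start Z0 = {Check, Busy, Reset, Send}, add states with some successor in Z. Already a fixed point.
Sat(EF A[ready U AF (ready ∧ req)]) = {Check, Busy, Reset, Send}
Check ∈ Sat(EF A[ready U AF (ready ∧ req)]) = {Check, Busy, Reset, Send}, so the formula holds at Check.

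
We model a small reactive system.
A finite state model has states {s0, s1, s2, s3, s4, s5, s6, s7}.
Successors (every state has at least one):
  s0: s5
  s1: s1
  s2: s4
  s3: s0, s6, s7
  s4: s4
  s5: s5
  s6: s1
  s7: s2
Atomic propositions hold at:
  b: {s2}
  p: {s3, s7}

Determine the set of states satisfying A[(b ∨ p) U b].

{s2, s7}

Sat(b ∨ p) = {s2, s3, s7}
A[(b ∨ p) U b]: least fixpoint, start Z0 = Sat(b) = {s2}, add states in Sat(b ∨ p) with every successor in Z. Z1 = {s2, s7}; fixed.
Sat(A[(b ∨ p) U b]) = {s2, s7}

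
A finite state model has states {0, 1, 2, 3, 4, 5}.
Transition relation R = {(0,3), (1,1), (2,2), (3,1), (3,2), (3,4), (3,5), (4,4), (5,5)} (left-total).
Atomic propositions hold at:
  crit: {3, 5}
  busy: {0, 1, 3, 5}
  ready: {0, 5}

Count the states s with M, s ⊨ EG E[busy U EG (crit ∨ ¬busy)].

Sat(¬busy) = {2, 4}
Sat(crit ∨ ¬busy) = {2, 3, 4, 5}
EG (crit ∨ ¬busy): greatest fixpoint, start Z0 = {2, 3, 4, 5}, keep only states in Sat with some successor in Z. Already a fixed point.
Sat(EG (crit ∨ ¬busy)) = {2, 3, 4, 5}
E[busy U EG (crit ∨ ¬busy)]: least fixpoint, start Z0 = Sat(EG (crit ∨ ¬busy)) = {2, 3, 4, 5}, add states in Sat(busy) with some successor in Z. Z1 = {0, 2, 3, 4, 5}; fixed.
Sat(E[busy U EG (crit ∨ ¬busy)]) = {0, 2, 3, 4, 5}
EG E[busy U EG (crit ∨ ¬busy)]: greatest fixpoint, start Z0 = {0, 2, 3, 4, 5}, keep only states in Sat with some successor in Z. Already a fixed point.
Sat(EG E[busy U EG (crit ∨ ¬busy)]) = {0, 2, 3, 4, 5}
|Sat(EG E[busy U EG (crit ∨ ¬busy)])| = |{0, 2, 3, 4, 5}| = 5.

5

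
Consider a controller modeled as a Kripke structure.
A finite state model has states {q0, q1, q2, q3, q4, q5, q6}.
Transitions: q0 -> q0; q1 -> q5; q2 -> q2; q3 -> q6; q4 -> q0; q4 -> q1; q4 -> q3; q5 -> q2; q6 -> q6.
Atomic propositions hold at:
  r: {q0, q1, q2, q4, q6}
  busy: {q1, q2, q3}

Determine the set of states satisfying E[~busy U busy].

Sat(~busy) = {q0, q4, q5, q6}
E[~busy U busy]: least fixpoint, start Z0 = Sat(busy) = {q1, q2, q3}, add states in Sat(~busy) with some successor in Z. Z1 = {q1, q2, q3, q4, q5}; fixed.
Sat(E[~busy U busy]) = {q1, q2, q3, q4, q5}

{q1, q2, q3, q4, q5}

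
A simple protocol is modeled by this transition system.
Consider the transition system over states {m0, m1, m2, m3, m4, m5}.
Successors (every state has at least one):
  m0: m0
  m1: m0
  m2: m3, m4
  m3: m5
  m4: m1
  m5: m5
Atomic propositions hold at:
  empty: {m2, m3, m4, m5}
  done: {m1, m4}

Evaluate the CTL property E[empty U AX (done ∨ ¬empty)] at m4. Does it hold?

Sat(¬empty) = {m0, m1}
Sat(done ∨ ¬empty) = {m0, m1, m4}
Sat(AX (done ∨ ¬empty)) = {s : every successor in {m0, m1, m4}} = {m0, m1, m4}
E[empty U AX (done ∨ ¬empty)]: least fixpoint, start Z0 = Sat(AX (done ∨ ¬empty)) = {m0, m1, m4}, add states in Sat(empty) with some successor in Z. Z1 = {m0, m1, m2, m4}; fixed.
Sat(E[empty U AX (done ∨ ¬empty)]) = {m0, m1, m2, m4}
m4 ∈ Sat(E[empty U AX (done ∨ ¬empty)]) = {m0, m1, m2, m4}, so the formula holds at m4.

Yes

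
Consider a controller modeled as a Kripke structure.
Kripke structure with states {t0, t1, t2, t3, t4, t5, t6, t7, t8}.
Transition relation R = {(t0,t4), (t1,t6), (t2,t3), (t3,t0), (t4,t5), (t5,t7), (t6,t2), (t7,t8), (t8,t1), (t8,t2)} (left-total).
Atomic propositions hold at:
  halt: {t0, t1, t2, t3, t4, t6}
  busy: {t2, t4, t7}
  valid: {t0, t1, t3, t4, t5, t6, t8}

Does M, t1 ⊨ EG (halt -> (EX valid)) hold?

No

Sat(EX valid) = {s : some successor in {t0, t1, t3, t4, t5, t6, t8}} = {t0, t1, t2, t3, t4, t7, t8}
Sat(halt -> (EX valid)) = {t0, t1, t2, t3, t4, t5, t7, t8}
EG (halt -> (EX valid)): greatest fixpoint, start Z0 = {t0, t1, t2, t3, t4, t5, t7, t8}, keep only states in Sat with some successor in Z. Z1 = {t0, t2, t3, t4, t5, t7, t8}; fixed.
Sat(EG (halt -> (EX valid))) = {t0, t2, t3, t4, t5, t7, t8}
t1 ∉ Sat(EG (halt -> (EX valid))) = {t0, t2, t3, t4, t5, t7, t8}, so the formula does not hold at t1.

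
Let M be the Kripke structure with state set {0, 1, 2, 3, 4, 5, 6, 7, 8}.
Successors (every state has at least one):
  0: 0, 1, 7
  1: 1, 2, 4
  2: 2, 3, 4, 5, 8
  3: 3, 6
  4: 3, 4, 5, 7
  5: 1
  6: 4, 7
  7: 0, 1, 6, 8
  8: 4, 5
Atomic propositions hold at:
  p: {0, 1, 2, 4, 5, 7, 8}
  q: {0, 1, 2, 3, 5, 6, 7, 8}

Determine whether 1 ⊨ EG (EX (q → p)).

Yes

Sat(q → p) = {0, 1, 2, 4, 5, 7, 8}
Sat(EX (q → p)) = {s : some successor in {0, 1, 2, 4, 5, 7, 8}} = {0, 1, 2, 4, 5, 6, 7, 8}
EG (EX (q → p)): greatest fixpoint, start Z0 = {0, 1, 2, 4, 5, 6, 7, 8}, keep only states in Sat with some successor in Z. Already a fixed point.
Sat(EG (EX (q → p))) = {0, 1, 2, 4, 5, 6, 7, 8}
1 ∈ Sat(EG (EX (q → p))) = {0, 1, 2, 4, 5, 6, 7, 8}, so the formula holds at 1.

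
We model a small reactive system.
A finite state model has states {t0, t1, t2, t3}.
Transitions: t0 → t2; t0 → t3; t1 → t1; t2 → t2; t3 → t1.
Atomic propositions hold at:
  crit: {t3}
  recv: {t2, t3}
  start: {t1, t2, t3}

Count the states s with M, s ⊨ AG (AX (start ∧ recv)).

1

Sat(start ∧ recv) = {t2, t3}
Sat(AX (start ∧ recv)) = {s : every successor in {t2, t3}} = {t0, t2}
AG (AX (start ∧ recv)): greatest fixpoint, start Z0 = {t0, t2}, keep only states in Sat with every successor in Z. Z1 = {t2}; fixed.
Sat(AG (AX (start ∧ recv))) = {t2}
|Sat(AG (AX (start ∧ recv)))| = |{t2}| = 1.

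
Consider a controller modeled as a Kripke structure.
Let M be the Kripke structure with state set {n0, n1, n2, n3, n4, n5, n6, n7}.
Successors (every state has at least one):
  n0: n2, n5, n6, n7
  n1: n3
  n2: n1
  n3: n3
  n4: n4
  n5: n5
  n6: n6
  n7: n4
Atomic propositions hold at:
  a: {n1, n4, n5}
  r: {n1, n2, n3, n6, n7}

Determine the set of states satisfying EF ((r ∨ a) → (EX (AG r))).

{n0, n1, n2, n3, n6}

Sat(r ∨ a) = {n1, n2, n3, n4, n5, n6, n7}
AG r: greatest fixpoint, start Z0 = {n1, n2, n3, n6, n7}, keep only states in Sat with every successor in Z. Z1 = {n1, n2, n3, n6}; fixed.
Sat(AG r) = {n1, n2, n3, n6}
Sat(EX (AG r)) = {s : some successor in {n1, n2, n3, n6}} = {n0, n1, n2, n3, n6}
Sat((r ∨ a) → (EX (AG r))) = {n0, n1, n2, n3, n6}
EF ((r ∨ a) → (EX (AG r))): least fixpoint, start Z0 = {n0, n1, n2, n3, n6}, add states with some successor in Z. Already a fixed point.
Sat(EF ((r ∨ a) → (EX (AG r)))) = {n0, n1, n2, n3, n6}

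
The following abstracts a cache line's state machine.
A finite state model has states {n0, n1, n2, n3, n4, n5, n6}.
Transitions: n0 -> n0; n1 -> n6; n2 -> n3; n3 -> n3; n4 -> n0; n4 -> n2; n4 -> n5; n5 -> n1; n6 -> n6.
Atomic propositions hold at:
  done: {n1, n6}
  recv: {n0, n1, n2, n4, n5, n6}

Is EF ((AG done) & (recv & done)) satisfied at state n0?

No

AG done: greatest fixpoint, start Z0 = {n1, n6}, keep only states in Sat with every successor in Z. Already a fixed point.
Sat(AG done) = {n1, n6}
Sat(recv & done) = {n1, n6}
Sat((AG done) & (recv & done)) = {n1, n6}
EF ((AG done) & (recv & done)): least fixpoint, start Z0 = {n1, n6}, add states with some successor in Z. Z1 = {n1, n5, n6}; Z2 = {n1, n4, n5, n6}; fixed.
Sat(EF ((AG done) & (recv & done))) = {n1, n4, n5, n6}
n0 ∉ Sat(EF ((AG done) & (recv & done))) = {n1, n4, n5, n6}, so the formula does not hold at n0.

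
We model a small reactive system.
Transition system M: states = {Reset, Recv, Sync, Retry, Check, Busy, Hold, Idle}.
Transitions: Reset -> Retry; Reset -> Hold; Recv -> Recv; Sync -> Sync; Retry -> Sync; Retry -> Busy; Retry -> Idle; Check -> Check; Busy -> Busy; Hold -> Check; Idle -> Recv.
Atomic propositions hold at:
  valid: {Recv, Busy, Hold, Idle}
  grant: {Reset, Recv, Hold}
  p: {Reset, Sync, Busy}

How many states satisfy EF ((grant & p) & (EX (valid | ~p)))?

1

Sat(grant & p) = {Reset}
Sat(~p) = {Recv, Retry, Check, Hold, Idle}
Sat(valid | ~p) = {Recv, Retry, Check, Busy, Hold, Idle}
Sat(EX (valid | ~p)) = {s : some successor in {Recv, Retry, Check, Busy, Hold, Idle}} = {Reset, Recv, Retry, Check, Busy, Hold, Idle}
Sat((grant & p) & (EX (valid | ~p))) = {Reset}
EF ((grant & p) & (EX (valid | ~p))): least fixpoint, start Z0 = {Reset}, add states with some successor in Z. Already a fixed point.
Sat(EF ((grant & p) & (EX (valid | ~p)))) = {Reset}
|Sat(EF ((grant & p) & (EX (valid | ~p))))| = |{Reset}| = 1.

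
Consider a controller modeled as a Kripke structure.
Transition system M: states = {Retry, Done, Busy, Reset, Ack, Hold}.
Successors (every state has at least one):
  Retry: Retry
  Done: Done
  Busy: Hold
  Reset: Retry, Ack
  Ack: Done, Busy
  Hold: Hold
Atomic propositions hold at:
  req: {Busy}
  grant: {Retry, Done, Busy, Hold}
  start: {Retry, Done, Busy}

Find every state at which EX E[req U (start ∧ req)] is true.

{Ack}

Sat(start ∧ req) = {Busy}
E[req U (start ∧ req)]: least fixpoint, start Z0 = Sat((start ∧ req)) = {Busy}, add states in Sat(req) with some successor in Z. Already a fixed point.
Sat(E[req U (start ∧ req)]) = {Busy}
Sat(EX E[req U (start ∧ req)]) = {s : some successor in {Busy}} = {Ack}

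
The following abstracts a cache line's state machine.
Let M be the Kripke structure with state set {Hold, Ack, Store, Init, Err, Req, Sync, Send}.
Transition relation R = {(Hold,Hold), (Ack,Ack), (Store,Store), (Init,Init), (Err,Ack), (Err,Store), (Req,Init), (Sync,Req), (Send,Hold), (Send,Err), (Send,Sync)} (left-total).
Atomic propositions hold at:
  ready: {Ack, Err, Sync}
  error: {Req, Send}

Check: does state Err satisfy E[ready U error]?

E[ready U error]: least fixpoint, start Z0 = Sat(error) = {Req, Send}, add states in Sat(ready) with some successor in Z. Z1 = {Req, Sync, Send}; fixed.
Sat(E[ready U error]) = {Req, Sync, Send}
Err ∉ Sat(E[ready U error]) = {Req, Sync, Send}, so the formula does not hold at Err.

No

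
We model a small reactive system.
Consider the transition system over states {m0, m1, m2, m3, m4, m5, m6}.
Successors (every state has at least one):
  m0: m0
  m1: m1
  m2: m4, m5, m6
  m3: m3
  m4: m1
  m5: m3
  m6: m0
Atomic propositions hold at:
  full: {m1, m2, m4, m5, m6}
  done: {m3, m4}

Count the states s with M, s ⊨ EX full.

3

Sat(EX full) = {s : some successor in {m1, m2, m4, m5, m6}} = {m1, m2, m4}
|Sat(EX full)| = |{m1, m2, m4}| = 3.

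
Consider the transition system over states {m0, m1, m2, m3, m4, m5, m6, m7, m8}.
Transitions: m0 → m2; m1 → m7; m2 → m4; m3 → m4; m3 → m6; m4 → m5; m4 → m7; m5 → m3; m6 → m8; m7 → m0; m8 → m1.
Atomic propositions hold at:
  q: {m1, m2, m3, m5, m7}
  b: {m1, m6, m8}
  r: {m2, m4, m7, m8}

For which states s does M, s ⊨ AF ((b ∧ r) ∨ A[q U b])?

Sat(b ∧ r) = {m8}
A[q U b]: least fixpoint, start Z0 = Sat(b) = {m1, m6, m8}, add states in Sat(q) with every successor in Z. Already a fixed point.
Sat(A[q U b]) = {m1, m6, m8}
Sat((b ∧ r) ∨ A[q U b]) = {m1, m6, m8}
AF ((b ∧ r) ∨ A[q U b]): least fixpoint, start Z0 = {m1, m6, m8}, add states with every successor in Z. Already a fixed point.
Sat(AF ((b ∧ r) ∨ A[q U b])) = {m1, m6, m8}

{m1, m6, m8}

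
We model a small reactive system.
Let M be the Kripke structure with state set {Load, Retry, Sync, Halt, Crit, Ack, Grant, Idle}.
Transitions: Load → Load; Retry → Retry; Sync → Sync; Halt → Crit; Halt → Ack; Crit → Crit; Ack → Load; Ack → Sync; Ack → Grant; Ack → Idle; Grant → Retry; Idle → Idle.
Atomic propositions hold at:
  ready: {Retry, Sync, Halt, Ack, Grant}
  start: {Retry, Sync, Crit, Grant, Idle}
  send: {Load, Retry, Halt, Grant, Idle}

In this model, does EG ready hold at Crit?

EG ready: greatest fixpoint, start Z0 = {Retry, Sync, Halt, Ack, Grant}, keep only states in Sat with some successor in Z. Already a fixed point.
Sat(EG ready) = {Retry, Sync, Halt, Ack, Grant}
Crit ∉ Sat(EG ready) = {Retry, Sync, Halt, Ack, Grant}, so the formula does not hold at Crit.

No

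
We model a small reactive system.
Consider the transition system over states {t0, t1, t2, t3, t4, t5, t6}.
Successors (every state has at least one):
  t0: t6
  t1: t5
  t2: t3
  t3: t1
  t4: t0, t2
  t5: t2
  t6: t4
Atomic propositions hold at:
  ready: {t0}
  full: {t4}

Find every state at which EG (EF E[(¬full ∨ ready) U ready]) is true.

{t0, t4, t6}

Sat(¬full) = {t0, t1, t2, t3, t5, t6}
Sat(¬full ∨ ready) = {t0, t1, t2, t3, t5, t6}
E[(¬full ∨ ready) U ready]: least fixpoint, start Z0 = Sat(ready) = {t0}, add states in Sat(¬full ∨ ready) with some successor in Z. Already a fixed point.
Sat(E[(¬full ∨ ready) U ready]) = {t0}
EF E[(¬full ∨ ready) U ready]: least fixpoint, start Z0 = {t0}, add states with some successor in Z. Z1 = {t0, t4}; Z2 = {t0, t4, t6}; fixed.
Sat(EF E[(¬full ∨ ready) U ready]) = {t0, t4, t6}
EG (EF E[(¬full ∨ ready) U ready]): greatest fixpoint, start Z0 = {t0, t4, t6}, keep only states in Sat with some successor in Z. Already a fixed point.
Sat(EG (EF E[(¬full ∨ ready) U ready])) = {t0, t4, t6}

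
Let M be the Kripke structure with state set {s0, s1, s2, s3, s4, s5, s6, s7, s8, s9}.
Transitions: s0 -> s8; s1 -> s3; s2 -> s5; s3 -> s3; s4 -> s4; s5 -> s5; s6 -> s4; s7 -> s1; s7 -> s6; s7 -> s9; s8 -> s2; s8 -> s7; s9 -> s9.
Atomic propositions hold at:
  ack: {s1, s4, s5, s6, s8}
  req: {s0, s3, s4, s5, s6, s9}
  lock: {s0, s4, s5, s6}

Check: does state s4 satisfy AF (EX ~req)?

No

Sat(~req) = {s1, s2, s7, s8}
Sat(EX ~req) = {s : some successor in {s1, s2, s7, s8}} = {s0, s7, s8}
AF (EX ~req): least fixpoint, start Z0 = {s0, s7, s8}, add states with every successor in Z. Already a fixed point.
Sat(AF (EX ~req)) = {s0, s7, s8}
s4 ∉ Sat(AF (EX ~req)) = {s0, s7, s8}, so the formula does not hold at s4.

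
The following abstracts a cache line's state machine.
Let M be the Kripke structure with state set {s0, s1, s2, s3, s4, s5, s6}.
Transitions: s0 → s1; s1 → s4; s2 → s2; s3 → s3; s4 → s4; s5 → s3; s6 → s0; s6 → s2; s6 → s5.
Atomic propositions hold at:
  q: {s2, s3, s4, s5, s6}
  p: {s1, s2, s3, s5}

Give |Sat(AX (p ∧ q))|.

3

Sat(p ∧ q) = {s2, s3, s5}
Sat(AX (p ∧ q)) = {s : every successor in {s2, s3, s5}} = {s2, s3, s5}
|Sat(AX (p ∧ q))| = |{s2, s3, s5}| = 3.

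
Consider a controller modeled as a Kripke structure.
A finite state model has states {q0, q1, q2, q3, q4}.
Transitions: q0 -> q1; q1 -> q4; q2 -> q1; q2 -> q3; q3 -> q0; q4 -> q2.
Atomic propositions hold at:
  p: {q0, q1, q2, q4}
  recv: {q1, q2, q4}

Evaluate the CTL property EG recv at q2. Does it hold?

EG recv: greatest fixpoint, start Z0 = {q1, q2, q4}, keep only states in Sat with some successor in Z. Already a fixed point.
Sat(EG recv) = {q1, q2, q4}
q2 ∈ Sat(EG recv) = {q1, q2, q4}, so the formula holds at q2.

Yes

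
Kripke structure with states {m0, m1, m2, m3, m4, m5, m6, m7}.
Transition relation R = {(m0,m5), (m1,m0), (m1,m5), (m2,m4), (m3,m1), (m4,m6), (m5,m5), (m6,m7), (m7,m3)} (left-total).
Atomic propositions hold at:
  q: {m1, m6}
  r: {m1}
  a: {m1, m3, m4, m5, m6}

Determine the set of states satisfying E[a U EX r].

Sat(EX r) = {s : some successor in {m1}} = {m3}
E[a U EX r]: least fixpoint, start Z0 = Sat(EX r) = {m3}, add states in Sat(a) with some successor in Z. Already a fixed point.
Sat(E[a U EX r]) = {m3}

{m3}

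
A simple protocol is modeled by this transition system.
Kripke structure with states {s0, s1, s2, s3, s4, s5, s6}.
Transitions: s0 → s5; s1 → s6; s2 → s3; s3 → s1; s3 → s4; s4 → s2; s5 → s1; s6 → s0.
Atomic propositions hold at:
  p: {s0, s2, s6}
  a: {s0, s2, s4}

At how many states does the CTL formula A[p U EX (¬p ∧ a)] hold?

2

Sat(¬p) = {s1, s3, s4, s5}
Sat(¬p ∧ a) = {s4}
Sat(EX (¬p ∧ a)) = {s : some successor in {s4}} = {s3}
A[p U EX (¬p ∧ a)]: least fixpoint, start Z0 = Sat(EX (¬p ∧ a)) = {s3}, add states in Sat(p) with every successor in Z. Z1 = {s2, s3}; fixed.
Sat(A[p U EX (¬p ∧ a)]) = {s2, s3}
|Sat(A[p U EX (¬p ∧ a)])| = |{s2, s3}| = 2.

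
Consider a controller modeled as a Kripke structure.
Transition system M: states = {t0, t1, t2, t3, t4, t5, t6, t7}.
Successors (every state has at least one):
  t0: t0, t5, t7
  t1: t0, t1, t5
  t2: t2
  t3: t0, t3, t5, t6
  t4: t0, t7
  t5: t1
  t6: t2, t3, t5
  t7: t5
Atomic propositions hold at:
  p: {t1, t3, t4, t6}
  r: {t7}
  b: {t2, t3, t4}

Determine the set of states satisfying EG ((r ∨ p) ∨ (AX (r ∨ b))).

{t1, t2, t3, t6}

Sat(r ∨ p) = {t1, t3, t4, t6, t7}
Sat(r ∨ b) = {t2, t3, t4, t7}
Sat(AX (r ∨ b)) = {s : every successor in {t2, t3, t4, t7}} = {t2}
Sat((r ∨ p) ∨ (AX (r ∨ b))) = {t1, t2, t3, t4, t6, t7}
EG ((r ∨ p) ∨ (AX (r ∨ b))): greatest fixpoint, start Z0 = {t1, t2, t3, t4, t6, t7}, keep only states in Sat with some successor in Z. Z1 = {t1, t2, t3, t4, t6}; Z2 = {t1, t2, t3, t6}; fixed.
Sat(EG ((r ∨ p) ∨ (AX (r ∨ b)))) = {t1, t2, t3, t6}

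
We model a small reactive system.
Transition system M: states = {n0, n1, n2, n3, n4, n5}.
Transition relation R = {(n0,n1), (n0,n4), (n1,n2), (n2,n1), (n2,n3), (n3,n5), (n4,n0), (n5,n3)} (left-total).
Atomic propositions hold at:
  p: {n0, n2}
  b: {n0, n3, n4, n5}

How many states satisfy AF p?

AF p: least fixpoint, start Z0 = {n0, n2}, add states with every successor in Z. Z1 = {n0, n1, n2, n4}; fixed.
Sat(AF p) = {n0, n1, n2, n4}
|Sat(AF p)| = |{n0, n1, n2, n4}| = 4.

4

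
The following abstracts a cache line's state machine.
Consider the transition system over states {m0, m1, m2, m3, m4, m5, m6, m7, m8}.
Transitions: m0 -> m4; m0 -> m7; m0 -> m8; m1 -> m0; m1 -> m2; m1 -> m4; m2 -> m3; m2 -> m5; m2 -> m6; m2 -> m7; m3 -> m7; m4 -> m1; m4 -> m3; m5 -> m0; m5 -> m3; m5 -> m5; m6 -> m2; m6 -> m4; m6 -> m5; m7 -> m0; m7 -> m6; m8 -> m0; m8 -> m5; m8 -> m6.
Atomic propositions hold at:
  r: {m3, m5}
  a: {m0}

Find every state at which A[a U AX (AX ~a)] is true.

Sat(~a) = {m1, m2, m3, m4, m5, m6, m7, m8}
Sat(AX ~a) = {s : every successor in {m1, m2, m3, m4, m5, m6, m7, m8}} = {m0, m2, m3, m4, m6}
Sat(AX (AX ~a)) = {s : every successor in {m0, m2, m3, m4, m6}} = {m1, m7}
A[a U AX (AX ~a)]: least fixpoint, start Z0 = Sat(AX (AX ~a)) = {m1, m7}, add states in Sat(a) with every successor in Z. Already a fixed point.
Sat(A[a U AX (AX ~a)]) = {m1, m7}

{m1, m7}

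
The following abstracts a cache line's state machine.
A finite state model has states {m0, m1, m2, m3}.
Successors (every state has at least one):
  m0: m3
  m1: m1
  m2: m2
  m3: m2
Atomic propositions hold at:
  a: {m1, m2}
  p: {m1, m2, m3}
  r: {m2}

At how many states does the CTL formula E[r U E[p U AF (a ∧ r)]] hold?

Sat(a ∧ r) = {m2}
AF (a ∧ r): least fixpoint, start Z0 = {m2}, add states with every successor in Z. Z1 = {m2, m3}; Z2 = {m0, m2, m3}; fixed.
Sat(AF (a ∧ r)) = {m0, m2, m3}
E[p U AF (a ∧ r)]: least fixpoint, start Z0 = Sat(AF (a ∧ r)) = {m0, m2, m3}, add states in Sat(p) with some successor in Z. Already a fixed point.
Sat(E[p U AF (a ∧ r)]) = {m0, m2, m3}
E[r U E[p U AF (a ∧ r)]]: least fixpoint, start Z0 = Sat(E[p U AF (a ∧ r)]) = {m0, m2, m3}, add states in Sat(r) with some successor in Z. Already a fixed point.
Sat(E[r U E[p U AF (a ∧ r)]]) = {m0, m2, m3}
|Sat(E[r U E[p U AF (a ∧ r)]])| = |{m0, m2, m3}| = 3.

3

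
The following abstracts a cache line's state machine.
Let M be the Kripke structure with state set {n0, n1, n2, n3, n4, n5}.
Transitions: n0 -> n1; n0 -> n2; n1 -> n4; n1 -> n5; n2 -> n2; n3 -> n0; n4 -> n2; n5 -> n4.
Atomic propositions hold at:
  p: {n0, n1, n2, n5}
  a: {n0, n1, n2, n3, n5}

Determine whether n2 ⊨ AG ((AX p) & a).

Sat(AX p) = {s : every successor in {n0, n1, n2, n5}} = {n0, n2, n3, n4}
Sat((AX p) & a) = {n0, n2, n3}
AG ((AX p) & a): greatest fixpoint, start Z0 = {n0, n2, n3}, keep only states in Sat with every successor in Z. Z1 = {n2, n3}; Z2 = {n2}; fixed.
Sat(AG ((AX p) & a)) = {n2}
n2 ∈ Sat(AG ((AX p) & a)) = {n2}, so the formula holds at n2.

Yes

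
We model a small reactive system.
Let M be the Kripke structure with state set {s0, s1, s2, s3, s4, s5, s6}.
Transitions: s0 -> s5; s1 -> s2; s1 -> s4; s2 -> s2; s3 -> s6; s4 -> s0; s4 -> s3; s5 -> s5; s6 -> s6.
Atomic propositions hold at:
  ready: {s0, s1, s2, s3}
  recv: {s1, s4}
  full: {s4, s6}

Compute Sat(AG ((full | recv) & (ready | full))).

Sat(full | recv) = {s1, s4, s6}
Sat(ready | full) = {s0, s1, s2, s3, s4, s6}
Sat((full | recv) & (ready | full)) = {s1, s4, s6}
AG ((full | recv) & (ready | full)): greatest fixpoint, start Z0 = {s1, s4, s6}, keep only states in Sat with every successor in Z. Z1 = {s6}; fixed.
Sat(AG ((full | recv) & (ready | full))) = {s6}

{s6}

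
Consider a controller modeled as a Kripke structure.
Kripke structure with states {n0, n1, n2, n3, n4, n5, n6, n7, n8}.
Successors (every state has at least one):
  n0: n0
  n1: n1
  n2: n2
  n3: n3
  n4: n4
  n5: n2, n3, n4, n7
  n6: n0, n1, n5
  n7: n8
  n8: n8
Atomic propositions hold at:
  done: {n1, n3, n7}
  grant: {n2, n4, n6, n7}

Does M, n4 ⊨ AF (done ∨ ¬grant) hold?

No

Sat(¬grant) = {n0, n1, n3, n5, n8}
Sat(done ∨ ¬grant) = {n0, n1, n3, n5, n7, n8}
AF (done ∨ ¬grant): least fixpoint, start Z0 = {n0, n1, n3, n5, n7, n8}, add states with every successor in Z. Z1 = {n0, n1, n3, n5, n6, n7, n8}; fixed.
Sat(AF (done ∨ ¬grant)) = {n0, n1, n3, n5, n6, n7, n8}
n4 ∉ Sat(AF (done ∨ ¬grant)) = {n0, n1, n3, n5, n6, n7, n8}, so the formula does not hold at n4.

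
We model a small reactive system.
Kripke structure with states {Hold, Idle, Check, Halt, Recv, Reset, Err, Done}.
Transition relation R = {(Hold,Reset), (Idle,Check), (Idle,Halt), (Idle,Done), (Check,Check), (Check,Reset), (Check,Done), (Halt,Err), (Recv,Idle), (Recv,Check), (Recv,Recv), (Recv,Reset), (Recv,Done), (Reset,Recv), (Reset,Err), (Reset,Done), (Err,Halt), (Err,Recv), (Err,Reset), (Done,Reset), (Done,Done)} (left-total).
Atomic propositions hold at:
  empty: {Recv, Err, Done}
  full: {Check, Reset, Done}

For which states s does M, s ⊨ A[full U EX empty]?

Sat(EX empty) = {s : some successor in {Recv, Err, Done}} = {Idle, Check, Halt, Recv, Reset, Err, Done}
A[full U EX empty]: least fixpoint, start Z0 = Sat(EX empty) = {Idle, Check, Halt, Recv, Reset, Err, Done}, add states in Sat(full) with every successor in Z. Already a fixed point.
Sat(A[full U EX empty]) = {Idle, Check, Halt, Recv, Reset, Err, Done}

{Idle, Check, Halt, Recv, Reset, Err, Done}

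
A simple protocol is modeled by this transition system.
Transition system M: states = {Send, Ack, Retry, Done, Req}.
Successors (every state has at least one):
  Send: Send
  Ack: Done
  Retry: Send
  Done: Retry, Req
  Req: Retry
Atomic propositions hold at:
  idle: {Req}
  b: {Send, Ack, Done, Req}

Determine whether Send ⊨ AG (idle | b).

Sat(idle | b) = {Send, Ack, Done, Req}
AG (idle | b): greatest fixpoint, start Z0 = {Send, Ack, Done, Req}, keep only states in Sat with every successor in Z. Z1 = {Send, Ack}; Z2 = {Send}; fixed.
Sat(AG (idle | b)) = {Send}
Send ∈ Sat(AG (idle | b)) = {Send}, so the formula holds at Send.

Yes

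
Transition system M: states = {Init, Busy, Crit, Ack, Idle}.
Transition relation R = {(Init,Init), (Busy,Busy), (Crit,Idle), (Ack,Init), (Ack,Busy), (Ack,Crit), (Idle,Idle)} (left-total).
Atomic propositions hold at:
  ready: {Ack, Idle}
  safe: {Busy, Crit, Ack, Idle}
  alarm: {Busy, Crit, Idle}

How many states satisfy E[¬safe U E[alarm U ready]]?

Sat(¬safe) = {Init}
E[alarm U ready]: least fixpoint, start Z0 = Sat(ready) = {Ack, Idle}, add states in Sat(alarm) with some successor in Z. Z1 = {Crit, Ack, Idle}; fixed.
Sat(E[alarm U ready]) = {Crit, Ack, Idle}
E[¬safe U E[alarm U ready]]: least fixpoint, start Z0 = Sat(E[alarm U ready]) = {Crit, Ack, Idle}, add states in Sat(¬safe) with some successor in Z. Already a fixed point.
Sat(E[¬safe U E[alarm U ready]]) = {Crit, Ack, Idle}
|Sat(E[¬safe U E[alarm U ready]])| = |{Crit, Ack, Idle}| = 3.

3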